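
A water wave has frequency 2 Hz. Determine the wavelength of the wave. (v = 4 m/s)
λ = v/f = 2 m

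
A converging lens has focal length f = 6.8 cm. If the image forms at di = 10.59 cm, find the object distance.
1/do = 1/f − 1/di → do = 19 cm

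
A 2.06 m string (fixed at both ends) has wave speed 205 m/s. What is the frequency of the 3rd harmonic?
fₙ = nv/(2L) = 149.3 Hz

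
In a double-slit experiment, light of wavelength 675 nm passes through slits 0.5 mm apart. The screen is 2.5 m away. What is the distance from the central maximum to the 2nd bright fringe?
y = mλL/d = 6.75 mm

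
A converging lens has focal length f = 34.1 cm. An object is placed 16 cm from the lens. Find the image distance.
1/di = 1/f − 1/do → di = -30.14 cm (virtual image)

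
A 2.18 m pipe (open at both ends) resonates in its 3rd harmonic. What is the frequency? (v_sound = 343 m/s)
fₙ = nv/(2L) = 236 Hz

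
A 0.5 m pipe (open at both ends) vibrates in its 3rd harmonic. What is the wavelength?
λₙ = 2L/n = 0.3333 m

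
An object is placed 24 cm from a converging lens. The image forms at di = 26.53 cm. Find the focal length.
1/f = 1/do + 1/di → f = 12.6 cm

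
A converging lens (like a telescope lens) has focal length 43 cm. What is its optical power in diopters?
P = 1/f = 2.326 D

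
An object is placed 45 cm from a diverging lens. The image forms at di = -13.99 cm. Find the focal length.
1/f = 1/do + 1/di → f = -20.3 cm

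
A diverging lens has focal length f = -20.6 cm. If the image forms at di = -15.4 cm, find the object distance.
1/do = 1/f − 1/di → do = 61.01 cm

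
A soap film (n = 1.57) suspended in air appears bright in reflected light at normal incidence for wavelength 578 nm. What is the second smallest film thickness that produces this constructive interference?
2nt = (m − ½)λ with m = 2 → t = (m − ½)λ/(2n) = 276.1 nm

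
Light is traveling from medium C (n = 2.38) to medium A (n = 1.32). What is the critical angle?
θc = arcsin(n₂/n₁) = 33.68°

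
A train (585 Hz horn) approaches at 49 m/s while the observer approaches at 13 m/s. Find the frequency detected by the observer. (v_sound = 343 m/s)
f_obs = f·(v + v_o)/(v − v_s) = 708.4 Hz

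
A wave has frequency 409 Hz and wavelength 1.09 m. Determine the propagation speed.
v = fλ = 445.8 m/s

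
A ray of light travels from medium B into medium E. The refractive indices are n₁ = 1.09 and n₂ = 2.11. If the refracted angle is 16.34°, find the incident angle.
sin θ₁ = (n₂/n₁)·sin θ₂ → θ₁ = 33°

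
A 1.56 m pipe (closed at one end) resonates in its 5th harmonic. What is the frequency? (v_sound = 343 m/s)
fₙ = nv/(4L) = 274.8 Hz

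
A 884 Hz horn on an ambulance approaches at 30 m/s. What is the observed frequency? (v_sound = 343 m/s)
f_obs = f·v/(v − v_s) = 968.7 Hz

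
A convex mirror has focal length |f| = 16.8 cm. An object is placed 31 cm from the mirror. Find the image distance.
f = −16.8 cm (convex); 1/di = 1/f − 1/do → di = -10.9 cm (virtual image, behind mirror)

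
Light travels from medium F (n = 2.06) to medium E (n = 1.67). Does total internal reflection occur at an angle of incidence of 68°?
θc = arcsin(n₂/n₁) = 54.16°; 68° > θc, so yes — total internal reflection.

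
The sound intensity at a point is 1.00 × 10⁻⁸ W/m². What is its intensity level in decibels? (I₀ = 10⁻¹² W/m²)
β = 10·log₁₀(I/I₀) = 40 dB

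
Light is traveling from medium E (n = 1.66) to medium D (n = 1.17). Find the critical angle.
θc = arcsin(n₂/n₁) = 44.81°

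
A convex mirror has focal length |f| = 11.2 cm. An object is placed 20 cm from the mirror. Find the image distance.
f = −11.2 cm (convex); 1/di = 1/f − 1/do → di = -7.179 cm (virtual image, behind mirror)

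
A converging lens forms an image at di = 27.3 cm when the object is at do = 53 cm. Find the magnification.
M = −di/do = -0.5151 (inverted image)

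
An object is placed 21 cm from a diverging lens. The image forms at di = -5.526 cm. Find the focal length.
1/f = 1/do + 1/di → f = -7.499 cm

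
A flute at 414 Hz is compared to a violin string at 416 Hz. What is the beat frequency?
2 Hz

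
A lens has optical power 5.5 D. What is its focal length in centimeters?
f = 1/P = 18.18 cm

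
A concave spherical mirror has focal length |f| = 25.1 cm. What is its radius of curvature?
R = 2|f| = 50.2 cm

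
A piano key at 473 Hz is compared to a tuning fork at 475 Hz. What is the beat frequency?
2 Hz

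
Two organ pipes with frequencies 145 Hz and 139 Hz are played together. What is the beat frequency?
6 Hz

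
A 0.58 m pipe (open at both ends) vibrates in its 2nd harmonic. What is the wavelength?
λₙ = 2L/n = 0.58 m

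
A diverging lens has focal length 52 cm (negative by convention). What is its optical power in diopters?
P = 1/f = -1.923 D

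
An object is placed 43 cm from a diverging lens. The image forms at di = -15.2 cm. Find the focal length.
1/f = 1/do + 1/di → f = -23.51 cm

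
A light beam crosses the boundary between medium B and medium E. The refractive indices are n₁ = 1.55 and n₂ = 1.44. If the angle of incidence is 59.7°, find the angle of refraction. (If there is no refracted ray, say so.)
sin θ₂ = (n₁/n₂)·sin θ₁ = 0.9293 → θ₂ = 68.33°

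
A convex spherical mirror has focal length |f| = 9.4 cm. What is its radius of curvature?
R = 2|f| = 18.8 cm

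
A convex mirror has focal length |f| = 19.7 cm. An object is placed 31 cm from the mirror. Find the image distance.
f = −19.7 cm (convex); 1/di = 1/f − 1/do → di = -12.05 cm (virtual image, behind mirror)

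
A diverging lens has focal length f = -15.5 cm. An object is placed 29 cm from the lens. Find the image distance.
1/di = 1/f − 1/do → di = -10.1 cm (virtual image)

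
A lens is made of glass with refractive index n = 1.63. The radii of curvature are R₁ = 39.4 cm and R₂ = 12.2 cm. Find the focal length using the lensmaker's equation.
1/f = (n − 1)(1/R₁ − 1/R₂) → f = -28.05 cm (diverging lens)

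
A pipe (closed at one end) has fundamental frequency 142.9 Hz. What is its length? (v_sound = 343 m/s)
L = v/(4f₁) = 0.6001 m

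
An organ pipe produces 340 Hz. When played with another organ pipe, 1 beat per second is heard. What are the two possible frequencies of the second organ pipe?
f₂ = 340 ± 1 Hz → 341 Hz or 339 Hz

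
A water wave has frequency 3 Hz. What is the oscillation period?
T = 1/f = 0.3333 s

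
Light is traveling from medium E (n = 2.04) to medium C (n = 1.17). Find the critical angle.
θc = arcsin(n₂/n₁) = 35°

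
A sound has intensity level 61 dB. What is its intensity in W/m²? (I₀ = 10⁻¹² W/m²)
I = I₀·10^(β/10) = 1.26 × 10⁻⁶ W/m²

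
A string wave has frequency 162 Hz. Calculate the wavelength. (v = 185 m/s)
λ = v/f = 1.142 m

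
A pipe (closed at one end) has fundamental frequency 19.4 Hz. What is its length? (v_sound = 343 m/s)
L = v/(4f₁) = 4.42 m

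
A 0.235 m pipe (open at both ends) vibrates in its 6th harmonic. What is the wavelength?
λₙ = 2L/n = 0.07833 m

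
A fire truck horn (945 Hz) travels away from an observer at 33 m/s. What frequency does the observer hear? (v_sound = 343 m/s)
f_obs = f·v/(v + v_s) = 862.1 Hz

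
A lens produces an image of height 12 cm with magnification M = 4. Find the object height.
ho = |hi|/|M| = 3 cm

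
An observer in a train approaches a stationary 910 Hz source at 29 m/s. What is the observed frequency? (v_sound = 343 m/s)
f_obs = f·(v + v_o)/v = 986.9 Hz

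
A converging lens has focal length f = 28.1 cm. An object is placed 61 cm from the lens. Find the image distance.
1/di = 1/f − 1/do → di = 52.1 cm (real image)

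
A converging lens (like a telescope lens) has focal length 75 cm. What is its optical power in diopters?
P = 1/f = 1.333 D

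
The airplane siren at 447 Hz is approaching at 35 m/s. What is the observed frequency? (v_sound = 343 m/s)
f_obs = f·v/(v − v_s) = 497.8 Hz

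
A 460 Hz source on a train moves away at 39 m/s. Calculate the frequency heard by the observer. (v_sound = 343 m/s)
f_obs = f·v/(v + v_s) = 413 Hz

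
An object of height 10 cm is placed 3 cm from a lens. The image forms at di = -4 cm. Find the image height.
hi = (-di/do) × ho = 13.33 cm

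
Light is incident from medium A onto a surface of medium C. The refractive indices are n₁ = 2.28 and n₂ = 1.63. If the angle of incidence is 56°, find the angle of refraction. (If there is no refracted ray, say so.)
sin θ₂ = (n₁/n₂)·sin θ₁ = 1.16 > 1, so there is no refracted ray — the light undergoes total internal reflection.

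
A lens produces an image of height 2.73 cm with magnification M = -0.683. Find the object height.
ho = |hi|/|M| = 3.997 cm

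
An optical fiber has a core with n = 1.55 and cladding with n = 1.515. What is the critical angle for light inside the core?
θc = arcsin(n_cladding/n_core) = 77.8°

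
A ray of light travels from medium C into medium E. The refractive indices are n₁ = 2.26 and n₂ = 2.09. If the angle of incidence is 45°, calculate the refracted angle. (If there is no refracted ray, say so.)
sin θ₂ = (n₁/n₂)·sin θ₁ = 0.7646 → θ₂ = 49.87°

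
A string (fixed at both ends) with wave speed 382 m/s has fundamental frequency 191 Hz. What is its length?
L = v/(2f₁) = 1 m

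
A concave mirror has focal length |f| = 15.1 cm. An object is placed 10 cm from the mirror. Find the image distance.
f = +15.1 cm (concave); 1/di = 1/f − 1/do → di = -29.61 cm (virtual image, behind mirror)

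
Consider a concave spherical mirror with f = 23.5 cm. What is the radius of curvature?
R = 2|f| = 47 cm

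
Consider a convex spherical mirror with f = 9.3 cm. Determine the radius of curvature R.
R = 2|f| = 18.6 cm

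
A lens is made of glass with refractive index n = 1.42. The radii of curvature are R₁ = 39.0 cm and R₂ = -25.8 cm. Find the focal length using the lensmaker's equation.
1/f = (n − 1)(1/R₁ − 1/R₂) → f = 36.97 cm (converging lens)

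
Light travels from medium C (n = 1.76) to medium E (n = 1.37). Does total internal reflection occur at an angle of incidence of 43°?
θc = arcsin(n₂/n₁) = 51.12°; 43° < θc, so no — the ray refracts.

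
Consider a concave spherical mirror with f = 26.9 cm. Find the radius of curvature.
R = 2|f| = 53.8 cm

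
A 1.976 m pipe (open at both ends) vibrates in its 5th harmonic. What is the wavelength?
λₙ = 2L/n = 0.7904 m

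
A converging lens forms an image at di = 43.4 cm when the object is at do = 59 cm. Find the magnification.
M = −di/do = -0.7356 (inverted image)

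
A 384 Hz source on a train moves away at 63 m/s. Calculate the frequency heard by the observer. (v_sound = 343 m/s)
f_obs = f·v/(v + v_s) = 324.4 Hz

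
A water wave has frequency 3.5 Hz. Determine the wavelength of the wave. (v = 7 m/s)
λ = v/f = 2 m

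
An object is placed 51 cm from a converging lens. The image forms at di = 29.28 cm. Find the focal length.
1/f = 1/do + 1/di → f = 18.6 cm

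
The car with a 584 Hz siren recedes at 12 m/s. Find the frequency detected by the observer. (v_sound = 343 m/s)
f_obs = f·v/(v + v_s) = 564.3 Hz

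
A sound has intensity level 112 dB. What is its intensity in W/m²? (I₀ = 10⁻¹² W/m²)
I = I₀·10^(β/10) = 1.58 × 10⁻¹ W/m²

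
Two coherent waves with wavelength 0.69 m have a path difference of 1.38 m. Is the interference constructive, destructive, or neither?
constructive — path difference = 2λ, a whole number of wavelengths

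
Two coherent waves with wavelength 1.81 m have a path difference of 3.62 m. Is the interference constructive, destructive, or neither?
constructive — path difference = 2λ, a whole number of wavelengths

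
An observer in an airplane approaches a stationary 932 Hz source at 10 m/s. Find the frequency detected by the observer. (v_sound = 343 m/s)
f_obs = f·(v + v_o)/v = 959.2 Hz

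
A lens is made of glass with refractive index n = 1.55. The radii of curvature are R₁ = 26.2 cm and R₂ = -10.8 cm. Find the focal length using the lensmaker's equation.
1/f = (n − 1)(1/R₁ − 1/R₂) → f = 13.9 cm (converging lens)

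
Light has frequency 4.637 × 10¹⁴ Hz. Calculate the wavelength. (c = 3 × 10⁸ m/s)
λ = c/f = 647 nm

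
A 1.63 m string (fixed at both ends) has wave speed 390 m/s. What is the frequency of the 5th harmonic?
fₙ = nv/(2L) = 598.2 Hz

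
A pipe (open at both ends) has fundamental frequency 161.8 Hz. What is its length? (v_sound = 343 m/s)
L = v/(2f₁) = 1.06 m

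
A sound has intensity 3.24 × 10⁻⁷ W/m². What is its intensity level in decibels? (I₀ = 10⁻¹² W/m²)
β = 10·log₁₀(I/I₀) = 55.11 dB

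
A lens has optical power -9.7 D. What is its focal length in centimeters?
f = 1/P = -10.31 cm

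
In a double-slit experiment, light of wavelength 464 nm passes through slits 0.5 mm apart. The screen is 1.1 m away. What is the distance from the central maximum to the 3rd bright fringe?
y = mλL/d = 3.062 mm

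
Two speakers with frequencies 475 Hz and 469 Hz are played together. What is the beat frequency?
6 Hz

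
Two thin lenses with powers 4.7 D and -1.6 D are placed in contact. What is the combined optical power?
P_total = P₁ + P₂ = 3.1 D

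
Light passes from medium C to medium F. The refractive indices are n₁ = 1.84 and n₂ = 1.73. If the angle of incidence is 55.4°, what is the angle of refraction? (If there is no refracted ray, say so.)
sin θ₂ = (n₁/n₂)·sin θ₁ = 0.8755 → θ₂ = 61.1°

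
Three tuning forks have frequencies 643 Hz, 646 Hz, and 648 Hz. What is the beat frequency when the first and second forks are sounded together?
3 Hz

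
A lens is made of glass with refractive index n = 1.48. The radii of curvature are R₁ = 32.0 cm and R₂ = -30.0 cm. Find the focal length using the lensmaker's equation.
1/f = (n − 1)(1/R₁ − 1/R₂) → f = 32.26 cm (converging lens)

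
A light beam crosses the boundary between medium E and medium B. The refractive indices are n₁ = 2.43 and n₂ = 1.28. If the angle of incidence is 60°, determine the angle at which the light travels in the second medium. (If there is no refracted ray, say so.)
sin θ₂ = (n₁/n₂)·sin θ₁ = 1.644 > 1, so there is no refracted ray — the light undergoes total internal reflection.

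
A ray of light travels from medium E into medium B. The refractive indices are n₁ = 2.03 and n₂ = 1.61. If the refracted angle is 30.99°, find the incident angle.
sin θ₁ = (n₂/n₁)·sin θ₂ → θ₁ = 24.1°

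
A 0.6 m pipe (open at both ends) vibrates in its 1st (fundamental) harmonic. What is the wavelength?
λₙ = 2L/n = 1.2 m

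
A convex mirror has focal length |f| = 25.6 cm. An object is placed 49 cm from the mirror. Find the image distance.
f = −25.6 cm (convex); 1/di = 1/f − 1/do → di = -16.82 cm (virtual image, behind mirror)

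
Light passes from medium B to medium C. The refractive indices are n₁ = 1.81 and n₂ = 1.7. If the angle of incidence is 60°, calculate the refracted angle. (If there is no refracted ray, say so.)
sin θ₂ = (n₁/n₂)·sin θ₁ = 0.9221 → θ₂ = 67.23°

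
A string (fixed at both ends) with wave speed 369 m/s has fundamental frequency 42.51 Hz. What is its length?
L = v/(2f₁) = 4.34 m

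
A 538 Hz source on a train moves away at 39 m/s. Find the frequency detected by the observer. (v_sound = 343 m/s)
f_obs = f·v/(v + v_s) = 483.1 Hz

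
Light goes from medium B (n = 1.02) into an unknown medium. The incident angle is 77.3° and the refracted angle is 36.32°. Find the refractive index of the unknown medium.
n₂ = n₁·sin θ₁ / sin θ₂ = 1.68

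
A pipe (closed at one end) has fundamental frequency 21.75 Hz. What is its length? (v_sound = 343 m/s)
L = v/(4f₁) = 3.943 m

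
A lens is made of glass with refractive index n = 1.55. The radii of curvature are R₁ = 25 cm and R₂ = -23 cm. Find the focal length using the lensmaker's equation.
1/f = (n − 1)(1/R₁ − 1/R₂) → f = 21.78 cm (converging lens)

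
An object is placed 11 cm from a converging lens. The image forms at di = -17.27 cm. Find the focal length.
1/f = 1/do + 1/di → f = 30.3 cm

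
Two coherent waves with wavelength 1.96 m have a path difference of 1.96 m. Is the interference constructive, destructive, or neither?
constructive — path difference = 1λ, a whole number of wavelengths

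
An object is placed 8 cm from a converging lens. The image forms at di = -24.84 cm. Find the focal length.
1/f = 1/do + 1/di → f = 11.8 cm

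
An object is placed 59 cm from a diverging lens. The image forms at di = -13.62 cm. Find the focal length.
1/f = 1/do + 1/di → f = -17.71 cm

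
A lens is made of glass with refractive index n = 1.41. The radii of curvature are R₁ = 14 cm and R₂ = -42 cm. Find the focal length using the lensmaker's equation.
1/f = (n − 1)(1/R₁ − 1/R₂) → f = 25.61 cm (converging lens)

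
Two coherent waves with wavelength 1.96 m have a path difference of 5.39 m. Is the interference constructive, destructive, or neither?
neither (partial) — path difference = 2.75λ, neither a whole number of wavelengths nor an odd multiple of λ/2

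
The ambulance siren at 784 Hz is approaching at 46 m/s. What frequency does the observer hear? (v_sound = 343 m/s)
f_obs = f·v/(v − v_s) = 905.4 Hz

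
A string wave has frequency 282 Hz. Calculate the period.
T = 1/f = 0.003546 s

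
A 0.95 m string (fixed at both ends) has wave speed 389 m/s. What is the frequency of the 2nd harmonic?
fₙ = nv/(2L) = 409.5 Hz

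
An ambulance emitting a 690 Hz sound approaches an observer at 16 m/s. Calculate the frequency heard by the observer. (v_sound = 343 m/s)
f_obs = f·v/(v − v_s) = 723.8 Hz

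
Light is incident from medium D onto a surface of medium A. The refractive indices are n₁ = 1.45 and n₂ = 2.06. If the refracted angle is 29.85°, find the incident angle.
sin θ₁ = (n₂/n₁)·sin θ₂ → θ₁ = 45°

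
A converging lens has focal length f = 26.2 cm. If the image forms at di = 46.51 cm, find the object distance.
1/do = 1/f − 1/di → do = 60 cm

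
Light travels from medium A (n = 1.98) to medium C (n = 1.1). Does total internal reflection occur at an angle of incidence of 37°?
θc = arcsin(n₂/n₁) = 33.75°; 37° > θc, so yes — total internal reflection.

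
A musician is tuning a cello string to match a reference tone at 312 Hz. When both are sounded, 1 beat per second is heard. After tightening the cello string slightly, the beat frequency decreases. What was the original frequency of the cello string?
311 Hz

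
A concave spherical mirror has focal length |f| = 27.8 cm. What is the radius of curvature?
R = 2|f| = 55.6 cm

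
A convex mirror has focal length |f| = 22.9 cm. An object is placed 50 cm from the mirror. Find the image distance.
f = −22.9 cm (convex); 1/di = 1/f − 1/do → di = -15.71 cm (virtual image, behind mirror)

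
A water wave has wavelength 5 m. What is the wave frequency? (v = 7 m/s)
f = v/λ = 1.4 Hz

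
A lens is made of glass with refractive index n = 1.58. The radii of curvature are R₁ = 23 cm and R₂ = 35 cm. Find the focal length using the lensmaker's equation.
1/f = (n − 1)(1/R₁ − 1/R₂) → f = 115.7 cm (converging lens)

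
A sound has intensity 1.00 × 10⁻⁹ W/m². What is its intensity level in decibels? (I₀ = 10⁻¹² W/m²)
β = 10·log₁₀(I/I₀) = 30 dB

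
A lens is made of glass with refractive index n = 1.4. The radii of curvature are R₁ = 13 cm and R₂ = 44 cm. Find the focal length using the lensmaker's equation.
1/f = (n − 1)(1/R₁ − 1/R₂) → f = 46.13 cm (converging lens)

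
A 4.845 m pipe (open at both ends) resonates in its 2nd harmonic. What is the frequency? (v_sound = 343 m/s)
fₙ = nv/(2L) = 70.79 Hz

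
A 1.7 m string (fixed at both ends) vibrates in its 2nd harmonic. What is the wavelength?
λₙ = 2L/n = 1.7 m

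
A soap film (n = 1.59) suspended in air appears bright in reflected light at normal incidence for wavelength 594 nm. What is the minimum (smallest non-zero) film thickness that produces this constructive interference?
2nt = (m − ½)λ with m = 1 → t = (m − ½)λ/(2n) = 93.4 nm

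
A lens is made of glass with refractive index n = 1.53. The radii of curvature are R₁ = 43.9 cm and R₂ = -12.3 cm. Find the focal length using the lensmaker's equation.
1/f = (n − 1)(1/R₁ − 1/R₂) → f = 18.13 cm (converging lens)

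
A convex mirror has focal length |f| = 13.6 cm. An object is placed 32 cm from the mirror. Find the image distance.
f = −13.6 cm (convex); 1/di = 1/f − 1/do → di = -9.544 cm (virtual image, behind mirror)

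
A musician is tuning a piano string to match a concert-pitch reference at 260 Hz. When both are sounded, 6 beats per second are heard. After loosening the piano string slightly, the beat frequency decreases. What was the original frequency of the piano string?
266 Hz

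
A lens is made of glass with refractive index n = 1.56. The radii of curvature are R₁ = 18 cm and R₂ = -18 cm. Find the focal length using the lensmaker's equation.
1/f = (n − 1)(1/R₁ − 1/R₂) → f = 16.07 cm (converging lens)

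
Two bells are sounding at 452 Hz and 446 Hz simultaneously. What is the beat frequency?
6 Hz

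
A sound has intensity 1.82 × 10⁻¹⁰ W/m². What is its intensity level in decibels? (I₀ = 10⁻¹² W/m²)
β = 10·log₁₀(I/I₀) = 22.6 dB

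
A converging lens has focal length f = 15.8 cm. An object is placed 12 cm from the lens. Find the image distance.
1/di = 1/f − 1/do → di = -49.89 cm (virtual image)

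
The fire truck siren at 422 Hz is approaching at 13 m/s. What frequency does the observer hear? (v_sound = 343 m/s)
f_obs = f·v/(v − v_s) = 438.6 Hz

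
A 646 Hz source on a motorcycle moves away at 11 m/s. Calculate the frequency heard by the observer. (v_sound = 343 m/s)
f_obs = f·v/(v + v_s) = 625.9 Hz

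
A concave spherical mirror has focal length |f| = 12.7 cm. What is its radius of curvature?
R = 2|f| = 25.4 cm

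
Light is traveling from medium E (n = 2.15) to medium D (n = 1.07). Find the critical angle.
θc = arcsin(n₂/n₁) = 29.85°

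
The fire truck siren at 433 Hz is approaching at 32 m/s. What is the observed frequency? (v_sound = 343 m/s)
f_obs = f·v/(v − v_s) = 477.6 Hz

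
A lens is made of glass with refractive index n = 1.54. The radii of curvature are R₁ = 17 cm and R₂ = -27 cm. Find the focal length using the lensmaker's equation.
1/f = (n − 1)(1/R₁ − 1/R₂) → f = 19.32 cm (converging lens)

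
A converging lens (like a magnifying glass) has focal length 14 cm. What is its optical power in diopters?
P = 1/f = 7.143 D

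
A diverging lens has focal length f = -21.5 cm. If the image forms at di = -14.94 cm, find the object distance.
1/do = 1/f − 1/di → do = 48.96 cm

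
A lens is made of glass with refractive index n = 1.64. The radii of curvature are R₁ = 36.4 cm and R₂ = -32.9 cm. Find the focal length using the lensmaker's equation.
1/f = (n − 1)(1/R₁ − 1/R₂) → f = 27 cm (converging lens)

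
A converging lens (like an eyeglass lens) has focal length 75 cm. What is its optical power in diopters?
P = 1/f = 1.333 D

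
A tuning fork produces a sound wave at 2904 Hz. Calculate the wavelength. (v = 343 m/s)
λ = v/f = 0.1181 m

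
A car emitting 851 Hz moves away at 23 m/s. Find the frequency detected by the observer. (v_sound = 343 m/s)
f_obs = f·v/(v + v_s) = 797.5 Hz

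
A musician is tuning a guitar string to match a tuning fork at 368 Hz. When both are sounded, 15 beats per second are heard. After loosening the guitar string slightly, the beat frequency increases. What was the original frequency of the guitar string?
353 Hz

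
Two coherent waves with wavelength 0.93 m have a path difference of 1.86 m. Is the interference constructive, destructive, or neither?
constructive — path difference = 2λ, a whole number of wavelengths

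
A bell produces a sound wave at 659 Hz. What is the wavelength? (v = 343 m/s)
λ = v/f = 0.5205 m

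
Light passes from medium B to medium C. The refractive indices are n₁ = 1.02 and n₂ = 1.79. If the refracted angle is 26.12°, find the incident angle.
sin θ₁ = (n₂/n₁)·sin θ₂ → θ₁ = 50.59°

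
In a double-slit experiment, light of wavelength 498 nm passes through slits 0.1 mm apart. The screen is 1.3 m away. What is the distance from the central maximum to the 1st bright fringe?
y = mλL/d = 6.474 mm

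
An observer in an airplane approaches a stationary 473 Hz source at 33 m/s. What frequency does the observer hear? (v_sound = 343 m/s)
f_obs = f·(v + v_o)/v = 518.5 Hz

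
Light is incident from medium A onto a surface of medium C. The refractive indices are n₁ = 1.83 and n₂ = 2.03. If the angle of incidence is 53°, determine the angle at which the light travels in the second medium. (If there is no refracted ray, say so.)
sin θ₂ = (n₁/n₂)·sin θ₁ = 0.72 → θ₂ = 46.05°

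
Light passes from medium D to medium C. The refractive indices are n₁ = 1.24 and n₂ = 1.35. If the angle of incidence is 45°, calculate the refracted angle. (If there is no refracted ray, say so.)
sin θ₂ = (n₁/n₂)·sin θ₁ = 0.6495 → θ₂ = 40.5°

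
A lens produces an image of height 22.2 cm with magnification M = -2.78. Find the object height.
ho = |hi|/|M| = 7.986 cm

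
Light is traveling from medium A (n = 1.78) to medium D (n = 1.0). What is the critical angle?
θc = arcsin(n₂/n₁) = 34.18°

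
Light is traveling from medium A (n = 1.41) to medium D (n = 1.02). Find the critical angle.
θc = arcsin(n₂/n₁) = 46.34°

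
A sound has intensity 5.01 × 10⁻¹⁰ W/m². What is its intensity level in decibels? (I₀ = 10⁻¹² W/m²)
β = 10·log₁₀(I/I₀) = 27 dB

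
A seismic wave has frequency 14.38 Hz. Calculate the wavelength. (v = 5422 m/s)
λ = v/f = 377.1 m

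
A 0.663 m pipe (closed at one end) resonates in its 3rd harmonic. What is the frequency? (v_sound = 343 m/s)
fₙ = nv/(4L) = 388 Hz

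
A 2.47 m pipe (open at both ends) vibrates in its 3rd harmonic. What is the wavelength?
λₙ = 2L/n = 1.647 m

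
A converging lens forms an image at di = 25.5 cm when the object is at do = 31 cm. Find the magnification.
M = −di/do = -0.8226 (inverted image)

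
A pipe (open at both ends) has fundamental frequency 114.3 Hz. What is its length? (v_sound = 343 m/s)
L = v/(2f₁) = 1.5 m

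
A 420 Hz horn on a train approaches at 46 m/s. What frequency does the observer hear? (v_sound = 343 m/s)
f_obs = f·v/(v − v_s) = 485.1 Hz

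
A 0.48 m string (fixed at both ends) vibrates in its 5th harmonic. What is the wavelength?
λₙ = 2L/n = 0.192 m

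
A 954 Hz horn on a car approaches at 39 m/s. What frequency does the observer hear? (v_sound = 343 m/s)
f_obs = f·v/(v − v_s) = 1076 Hz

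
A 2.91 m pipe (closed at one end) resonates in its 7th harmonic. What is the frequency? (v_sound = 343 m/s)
fₙ = nv/(4L) = 206.3 Hz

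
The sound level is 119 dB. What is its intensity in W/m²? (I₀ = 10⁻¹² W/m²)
I = I₀·10^(β/10) = 7.94 × 10⁻¹ W/m²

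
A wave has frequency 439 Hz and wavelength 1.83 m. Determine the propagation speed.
v = fλ = 803.4 m/s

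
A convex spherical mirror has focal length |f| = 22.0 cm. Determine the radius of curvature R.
R = 2|f| = 44 cm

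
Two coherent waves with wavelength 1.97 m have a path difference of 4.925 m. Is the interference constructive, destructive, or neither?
destructive — path difference = 2.5λ, an odd multiple of λ/2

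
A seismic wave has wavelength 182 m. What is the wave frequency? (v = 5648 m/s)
f = v/λ = 31.03 Hz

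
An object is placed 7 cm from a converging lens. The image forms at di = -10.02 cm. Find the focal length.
1/f = 1/do + 1/di → f = 23.23 cm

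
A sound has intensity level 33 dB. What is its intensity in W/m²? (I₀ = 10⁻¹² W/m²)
I = I₀·10^(β/10) = 2.00 × 10⁻⁹ W/m²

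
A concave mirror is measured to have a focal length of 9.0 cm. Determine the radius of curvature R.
R = 2|f| = 18 cm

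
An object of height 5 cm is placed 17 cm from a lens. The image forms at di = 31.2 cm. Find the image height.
hi = (-di/do) × ho = -9.176 cm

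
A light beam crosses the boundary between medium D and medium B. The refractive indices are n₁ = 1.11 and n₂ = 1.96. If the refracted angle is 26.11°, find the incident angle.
sin θ₁ = (n₂/n₁)·sin θ₂ → θ₁ = 51°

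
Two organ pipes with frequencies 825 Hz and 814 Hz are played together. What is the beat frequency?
11 Hz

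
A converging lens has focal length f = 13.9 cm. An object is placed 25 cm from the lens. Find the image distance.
1/di = 1/f − 1/do → di = 31.31 cm (real image)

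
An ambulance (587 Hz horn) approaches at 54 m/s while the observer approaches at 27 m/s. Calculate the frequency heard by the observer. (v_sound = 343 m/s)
f_obs = f·(v + v_o)/(v − v_s) = 751.5 Hz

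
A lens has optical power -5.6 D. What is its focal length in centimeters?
f = 1/P = -17.86 cm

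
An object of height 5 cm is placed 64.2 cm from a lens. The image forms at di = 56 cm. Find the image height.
hi = (-di/do) × ho = -4.361 cm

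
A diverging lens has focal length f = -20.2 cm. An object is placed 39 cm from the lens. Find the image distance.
1/di = 1/f − 1/do → di = -13.31 cm (virtual image)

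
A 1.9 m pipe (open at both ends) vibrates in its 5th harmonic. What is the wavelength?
λₙ = 2L/n = 0.76 m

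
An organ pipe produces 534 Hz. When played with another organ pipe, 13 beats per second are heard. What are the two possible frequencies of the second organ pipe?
f₂ = 534 ± 13 Hz → 547 Hz or 521 Hz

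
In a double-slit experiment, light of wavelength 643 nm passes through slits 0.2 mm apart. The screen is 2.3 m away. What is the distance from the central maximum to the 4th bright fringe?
y = mλL/d = 29.58 mm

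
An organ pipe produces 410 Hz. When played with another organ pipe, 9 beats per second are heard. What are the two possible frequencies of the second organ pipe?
f₂ = 410 ± 9 Hz → 419 Hz or 401 Hz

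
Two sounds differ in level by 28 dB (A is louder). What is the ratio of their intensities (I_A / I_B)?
I_A/I_B = 10^(Δβ/10) = 631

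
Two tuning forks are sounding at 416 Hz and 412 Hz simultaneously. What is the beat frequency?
4 Hz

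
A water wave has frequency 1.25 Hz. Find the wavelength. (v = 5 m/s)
λ = v/f = 4 m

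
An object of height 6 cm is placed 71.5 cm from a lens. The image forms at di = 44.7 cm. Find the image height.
hi = (-di/do) × ho = -3.751 cm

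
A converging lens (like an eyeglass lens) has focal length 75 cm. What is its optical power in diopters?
P = 1/f = 1.333 D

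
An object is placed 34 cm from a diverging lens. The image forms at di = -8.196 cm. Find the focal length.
1/f = 1/do + 1/di → f = -10.8 cm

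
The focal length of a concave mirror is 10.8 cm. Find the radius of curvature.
R = 2|f| = 21.6 cm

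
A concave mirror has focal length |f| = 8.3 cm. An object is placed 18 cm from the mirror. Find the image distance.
f = +8.3 cm (concave); 1/di = 1/f − 1/do → di = 15.4 cm (real image, in front of mirror)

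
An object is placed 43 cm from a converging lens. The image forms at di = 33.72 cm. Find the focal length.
1/f = 1/do + 1/di → f = 18.9 cm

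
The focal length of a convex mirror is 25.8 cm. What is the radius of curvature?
R = 2|f| = 51.6 cm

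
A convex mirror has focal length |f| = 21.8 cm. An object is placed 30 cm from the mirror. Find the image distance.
f = −21.8 cm (convex); 1/di = 1/f − 1/do → di = -12.63 cm (virtual image, behind mirror)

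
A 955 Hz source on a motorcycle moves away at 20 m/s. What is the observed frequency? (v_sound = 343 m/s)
f_obs = f·v/(v + v_s) = 902.4 Hz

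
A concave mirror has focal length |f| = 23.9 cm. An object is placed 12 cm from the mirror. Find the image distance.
f = +23.9 cm (concave); 1/di = 1/f − 1/do → di = -24.1 cm (virtual image, behind mirror)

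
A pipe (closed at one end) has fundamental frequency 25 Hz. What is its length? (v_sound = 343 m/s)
L = v/(4f₁) = 3.43 m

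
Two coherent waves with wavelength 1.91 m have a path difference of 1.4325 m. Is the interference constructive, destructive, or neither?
neither (partial) — path difference = 0.75λ, neither a whole number of wavelengths nor an odd multiple of λ/2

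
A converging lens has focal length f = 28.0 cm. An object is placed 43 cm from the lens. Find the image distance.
1/di = 1/f − 1/do → di = 80.27 cm (real image)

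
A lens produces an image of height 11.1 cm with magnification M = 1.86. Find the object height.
ho = |hi|/|M| = 5.968 cm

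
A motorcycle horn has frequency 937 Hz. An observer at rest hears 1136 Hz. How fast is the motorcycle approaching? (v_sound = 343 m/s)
v_s = v·(1 − f/f_obs) = 60.09 m/s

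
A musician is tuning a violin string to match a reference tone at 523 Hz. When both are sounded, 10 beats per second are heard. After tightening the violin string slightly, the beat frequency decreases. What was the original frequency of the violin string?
513 Hz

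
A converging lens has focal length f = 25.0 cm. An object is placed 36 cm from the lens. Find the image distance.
1/di = 1/f − 1/do → di = 81.82 cm (real image)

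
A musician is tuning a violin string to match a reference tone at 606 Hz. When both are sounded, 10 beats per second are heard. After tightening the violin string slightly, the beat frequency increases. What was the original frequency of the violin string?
616 Hz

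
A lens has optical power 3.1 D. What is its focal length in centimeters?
f = 1/P = 32.26 cm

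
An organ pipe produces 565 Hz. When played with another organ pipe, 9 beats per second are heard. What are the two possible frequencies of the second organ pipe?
f₂ = 565 ± 9 Hz → 574 Hz or 556 Hz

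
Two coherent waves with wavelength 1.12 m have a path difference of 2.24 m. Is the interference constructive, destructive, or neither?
constructive — path difference = 2λ, a whole number of wavelengths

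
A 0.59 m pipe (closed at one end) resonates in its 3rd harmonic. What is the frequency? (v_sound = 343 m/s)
fₙ = nv/(4L) = 436 Hz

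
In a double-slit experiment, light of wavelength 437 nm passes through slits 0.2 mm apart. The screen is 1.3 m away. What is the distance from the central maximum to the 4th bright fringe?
y = mλL/d = 11.36 mm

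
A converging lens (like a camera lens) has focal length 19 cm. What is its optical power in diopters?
P = 1/f = 5.263 D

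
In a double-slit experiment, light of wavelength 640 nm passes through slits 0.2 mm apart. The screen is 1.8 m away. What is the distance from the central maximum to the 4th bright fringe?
y = mλL/d = 23.04 mm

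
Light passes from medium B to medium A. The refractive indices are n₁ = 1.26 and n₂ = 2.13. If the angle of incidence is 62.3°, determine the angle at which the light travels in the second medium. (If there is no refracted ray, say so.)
sin θ₂ = (n₁/n₂)·sin θ₁ = 0.5238 → θ₂ = 31.58°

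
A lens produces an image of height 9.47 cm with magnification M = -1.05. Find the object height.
ho = |hi|/|M| = 9.019 cm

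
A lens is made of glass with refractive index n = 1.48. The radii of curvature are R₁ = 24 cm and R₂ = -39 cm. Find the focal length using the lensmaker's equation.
1/f = (n − 1)(1/R₁ − 1/R₂) → f = 30.95 cm (converging lens)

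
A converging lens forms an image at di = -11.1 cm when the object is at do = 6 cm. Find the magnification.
M = −di/do = 1.85 (upright image)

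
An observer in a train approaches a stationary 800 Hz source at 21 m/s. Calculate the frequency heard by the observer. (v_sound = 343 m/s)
f_obs = f·(v + v_o)/v = 849 Hz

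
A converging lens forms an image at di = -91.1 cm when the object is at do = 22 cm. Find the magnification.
M = −di/do = 4.141 (upright image)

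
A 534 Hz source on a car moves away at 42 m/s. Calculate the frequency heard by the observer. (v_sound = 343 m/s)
f_obs = f·v/(v + v_s) = 475.7 Hz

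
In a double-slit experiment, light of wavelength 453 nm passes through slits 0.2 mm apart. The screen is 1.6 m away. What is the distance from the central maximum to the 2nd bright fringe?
y = mλL/d = 7.248 mm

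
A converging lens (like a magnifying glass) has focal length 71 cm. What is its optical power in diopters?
P = 1/f = 1.408 D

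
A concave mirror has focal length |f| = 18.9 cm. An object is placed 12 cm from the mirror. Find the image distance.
f = +18.9 cm (concave); 1/di = 1/f − 1/do → di = -32.87 cm (virtual image, behind mirror)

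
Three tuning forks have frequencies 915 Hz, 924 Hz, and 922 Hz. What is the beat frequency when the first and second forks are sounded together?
9 Hz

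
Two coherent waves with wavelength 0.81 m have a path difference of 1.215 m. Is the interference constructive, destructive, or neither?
destructive — path difference = 1.5λ, an odd multiple of λ/2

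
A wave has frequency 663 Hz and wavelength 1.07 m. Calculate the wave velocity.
v = fλ = 709.4 m/s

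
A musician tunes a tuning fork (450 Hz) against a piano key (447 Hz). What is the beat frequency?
3 Hz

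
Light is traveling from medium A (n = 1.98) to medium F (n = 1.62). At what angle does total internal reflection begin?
θc = arcsin(n₂/n₁) = 54.9°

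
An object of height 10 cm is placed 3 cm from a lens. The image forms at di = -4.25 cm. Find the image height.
hi = (-di/do) × ho = 14.17 cm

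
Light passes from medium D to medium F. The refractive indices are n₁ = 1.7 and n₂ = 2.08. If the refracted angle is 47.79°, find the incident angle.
sin θ₁ = (n₂/n₁)·sin θ₂ → θ₁ = 64.99°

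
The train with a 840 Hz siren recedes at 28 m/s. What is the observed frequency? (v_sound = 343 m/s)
f_obs = f·v/(v + v_s) = 776.6 Hz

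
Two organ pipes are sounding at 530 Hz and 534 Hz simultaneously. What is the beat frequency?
4 Hz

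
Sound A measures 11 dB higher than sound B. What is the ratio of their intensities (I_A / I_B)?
I_A/I_B = 10^(Δβ/10) = 12.59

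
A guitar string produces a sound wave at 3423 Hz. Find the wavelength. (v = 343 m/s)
λ = v/f = 0.1002 m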